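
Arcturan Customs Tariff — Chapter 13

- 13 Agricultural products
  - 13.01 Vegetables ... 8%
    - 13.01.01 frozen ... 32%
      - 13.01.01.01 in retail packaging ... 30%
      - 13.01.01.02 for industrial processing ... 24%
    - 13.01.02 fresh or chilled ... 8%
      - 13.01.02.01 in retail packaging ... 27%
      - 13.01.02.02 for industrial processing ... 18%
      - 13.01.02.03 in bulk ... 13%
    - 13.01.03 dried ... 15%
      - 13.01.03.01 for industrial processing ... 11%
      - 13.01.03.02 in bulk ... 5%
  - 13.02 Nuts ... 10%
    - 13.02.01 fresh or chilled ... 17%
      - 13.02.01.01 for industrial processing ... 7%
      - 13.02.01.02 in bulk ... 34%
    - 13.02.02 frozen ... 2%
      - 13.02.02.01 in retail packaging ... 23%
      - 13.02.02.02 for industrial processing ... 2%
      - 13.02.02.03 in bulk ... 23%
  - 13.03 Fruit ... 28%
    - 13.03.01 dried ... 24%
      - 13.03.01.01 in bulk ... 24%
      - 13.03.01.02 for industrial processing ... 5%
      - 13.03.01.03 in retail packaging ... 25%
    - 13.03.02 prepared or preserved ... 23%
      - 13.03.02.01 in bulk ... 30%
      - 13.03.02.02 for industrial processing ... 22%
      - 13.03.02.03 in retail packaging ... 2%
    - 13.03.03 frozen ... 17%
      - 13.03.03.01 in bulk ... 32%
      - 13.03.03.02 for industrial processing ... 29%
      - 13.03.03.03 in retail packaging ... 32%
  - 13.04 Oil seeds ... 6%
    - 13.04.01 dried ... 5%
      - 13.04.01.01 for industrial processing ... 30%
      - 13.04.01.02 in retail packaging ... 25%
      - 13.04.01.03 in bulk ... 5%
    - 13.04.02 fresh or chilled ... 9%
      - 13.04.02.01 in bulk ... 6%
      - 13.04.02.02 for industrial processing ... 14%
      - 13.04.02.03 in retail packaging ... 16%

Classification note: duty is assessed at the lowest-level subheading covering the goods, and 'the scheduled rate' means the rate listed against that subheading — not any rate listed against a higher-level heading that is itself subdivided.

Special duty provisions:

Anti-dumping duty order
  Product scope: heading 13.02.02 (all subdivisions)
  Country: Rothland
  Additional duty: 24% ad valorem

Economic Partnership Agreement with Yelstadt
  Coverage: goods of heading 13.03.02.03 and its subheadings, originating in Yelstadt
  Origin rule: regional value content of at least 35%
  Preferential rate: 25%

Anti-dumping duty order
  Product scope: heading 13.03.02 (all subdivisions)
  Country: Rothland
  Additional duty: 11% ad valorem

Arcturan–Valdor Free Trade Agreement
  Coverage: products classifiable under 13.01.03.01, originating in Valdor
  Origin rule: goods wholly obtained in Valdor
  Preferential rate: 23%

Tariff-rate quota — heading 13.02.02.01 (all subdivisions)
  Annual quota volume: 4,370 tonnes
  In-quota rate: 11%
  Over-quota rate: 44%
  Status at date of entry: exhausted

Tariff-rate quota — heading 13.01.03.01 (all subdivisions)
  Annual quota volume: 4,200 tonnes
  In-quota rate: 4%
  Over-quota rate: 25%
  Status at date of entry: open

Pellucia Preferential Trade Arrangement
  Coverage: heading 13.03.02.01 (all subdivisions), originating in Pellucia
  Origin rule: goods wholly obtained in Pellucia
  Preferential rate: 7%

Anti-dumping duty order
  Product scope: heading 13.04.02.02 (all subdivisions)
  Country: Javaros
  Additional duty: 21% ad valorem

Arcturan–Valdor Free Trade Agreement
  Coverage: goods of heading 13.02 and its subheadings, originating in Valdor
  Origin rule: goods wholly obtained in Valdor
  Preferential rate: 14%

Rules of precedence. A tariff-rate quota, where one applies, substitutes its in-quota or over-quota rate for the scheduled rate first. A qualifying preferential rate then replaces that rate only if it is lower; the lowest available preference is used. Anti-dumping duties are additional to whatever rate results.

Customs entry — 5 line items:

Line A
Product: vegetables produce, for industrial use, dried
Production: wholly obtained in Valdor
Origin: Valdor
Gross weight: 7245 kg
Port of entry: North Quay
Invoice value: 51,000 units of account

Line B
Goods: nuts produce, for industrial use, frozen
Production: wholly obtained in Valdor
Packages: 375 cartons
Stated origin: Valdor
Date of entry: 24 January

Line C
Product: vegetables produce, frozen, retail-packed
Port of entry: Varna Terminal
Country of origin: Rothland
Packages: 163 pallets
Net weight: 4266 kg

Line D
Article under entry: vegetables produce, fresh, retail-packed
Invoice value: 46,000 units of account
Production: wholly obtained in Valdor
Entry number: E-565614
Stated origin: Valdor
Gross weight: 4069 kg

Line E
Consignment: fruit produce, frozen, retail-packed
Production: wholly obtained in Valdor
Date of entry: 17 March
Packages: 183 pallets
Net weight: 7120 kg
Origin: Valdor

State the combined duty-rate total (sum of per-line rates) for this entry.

Line A: vegetables → 13.01; dried → 13.01.03; for industrial use → 13.01.03.01. Scheduled 11%. quota on 13.01.03.01 open → in-quota 4%; Valdor agreement on 13.01.03.01: wholly obtained → 23% available; Valdor agreement on 13.02: 13.01.03.01 not covered; preference 23% not lower than 4% → no reduction. → 4%.
Line B: nuts → 13.02; frozen → 13.02.02; for industrial use → 13.02.02.02. Scheduled 2%. Valdor agreement on 13.01.03.01: 13.02.02.02 not covered; Valdor agreement on 13.02: wholly obtained → 14% available; preference 14% not lower than 2% → no reduction. → 2%.
Line C: vegetables → 13.01; frozen → 13.01.01; retail-packed → 13.01.01.01. Scheduled 30%. No special measure applies. → 30%.
Line D: vegetables → 13.01; fresh → 13.01.02; retail-packed → 13.01.02.01. Scheduled 27%. Valdor agreement on 13.01.03.01: 13.01.02.01 not covered; Valdor agreement on 13.02: 13.01.02.01 not covered. → 27%.
Line E: fruit → 13.03; frozen → 13.03.03; retail-packed → 13.03.03.03. Scheduled 32%. Valdor agreement on 13.01.03.01: 13.03.03.03 not covered; Valdor agreement on 13.02: 13.03.03.03 not covered. → 32%.
Sum: 4% + 2% + 30% + 27% + 32% = 95%.

95%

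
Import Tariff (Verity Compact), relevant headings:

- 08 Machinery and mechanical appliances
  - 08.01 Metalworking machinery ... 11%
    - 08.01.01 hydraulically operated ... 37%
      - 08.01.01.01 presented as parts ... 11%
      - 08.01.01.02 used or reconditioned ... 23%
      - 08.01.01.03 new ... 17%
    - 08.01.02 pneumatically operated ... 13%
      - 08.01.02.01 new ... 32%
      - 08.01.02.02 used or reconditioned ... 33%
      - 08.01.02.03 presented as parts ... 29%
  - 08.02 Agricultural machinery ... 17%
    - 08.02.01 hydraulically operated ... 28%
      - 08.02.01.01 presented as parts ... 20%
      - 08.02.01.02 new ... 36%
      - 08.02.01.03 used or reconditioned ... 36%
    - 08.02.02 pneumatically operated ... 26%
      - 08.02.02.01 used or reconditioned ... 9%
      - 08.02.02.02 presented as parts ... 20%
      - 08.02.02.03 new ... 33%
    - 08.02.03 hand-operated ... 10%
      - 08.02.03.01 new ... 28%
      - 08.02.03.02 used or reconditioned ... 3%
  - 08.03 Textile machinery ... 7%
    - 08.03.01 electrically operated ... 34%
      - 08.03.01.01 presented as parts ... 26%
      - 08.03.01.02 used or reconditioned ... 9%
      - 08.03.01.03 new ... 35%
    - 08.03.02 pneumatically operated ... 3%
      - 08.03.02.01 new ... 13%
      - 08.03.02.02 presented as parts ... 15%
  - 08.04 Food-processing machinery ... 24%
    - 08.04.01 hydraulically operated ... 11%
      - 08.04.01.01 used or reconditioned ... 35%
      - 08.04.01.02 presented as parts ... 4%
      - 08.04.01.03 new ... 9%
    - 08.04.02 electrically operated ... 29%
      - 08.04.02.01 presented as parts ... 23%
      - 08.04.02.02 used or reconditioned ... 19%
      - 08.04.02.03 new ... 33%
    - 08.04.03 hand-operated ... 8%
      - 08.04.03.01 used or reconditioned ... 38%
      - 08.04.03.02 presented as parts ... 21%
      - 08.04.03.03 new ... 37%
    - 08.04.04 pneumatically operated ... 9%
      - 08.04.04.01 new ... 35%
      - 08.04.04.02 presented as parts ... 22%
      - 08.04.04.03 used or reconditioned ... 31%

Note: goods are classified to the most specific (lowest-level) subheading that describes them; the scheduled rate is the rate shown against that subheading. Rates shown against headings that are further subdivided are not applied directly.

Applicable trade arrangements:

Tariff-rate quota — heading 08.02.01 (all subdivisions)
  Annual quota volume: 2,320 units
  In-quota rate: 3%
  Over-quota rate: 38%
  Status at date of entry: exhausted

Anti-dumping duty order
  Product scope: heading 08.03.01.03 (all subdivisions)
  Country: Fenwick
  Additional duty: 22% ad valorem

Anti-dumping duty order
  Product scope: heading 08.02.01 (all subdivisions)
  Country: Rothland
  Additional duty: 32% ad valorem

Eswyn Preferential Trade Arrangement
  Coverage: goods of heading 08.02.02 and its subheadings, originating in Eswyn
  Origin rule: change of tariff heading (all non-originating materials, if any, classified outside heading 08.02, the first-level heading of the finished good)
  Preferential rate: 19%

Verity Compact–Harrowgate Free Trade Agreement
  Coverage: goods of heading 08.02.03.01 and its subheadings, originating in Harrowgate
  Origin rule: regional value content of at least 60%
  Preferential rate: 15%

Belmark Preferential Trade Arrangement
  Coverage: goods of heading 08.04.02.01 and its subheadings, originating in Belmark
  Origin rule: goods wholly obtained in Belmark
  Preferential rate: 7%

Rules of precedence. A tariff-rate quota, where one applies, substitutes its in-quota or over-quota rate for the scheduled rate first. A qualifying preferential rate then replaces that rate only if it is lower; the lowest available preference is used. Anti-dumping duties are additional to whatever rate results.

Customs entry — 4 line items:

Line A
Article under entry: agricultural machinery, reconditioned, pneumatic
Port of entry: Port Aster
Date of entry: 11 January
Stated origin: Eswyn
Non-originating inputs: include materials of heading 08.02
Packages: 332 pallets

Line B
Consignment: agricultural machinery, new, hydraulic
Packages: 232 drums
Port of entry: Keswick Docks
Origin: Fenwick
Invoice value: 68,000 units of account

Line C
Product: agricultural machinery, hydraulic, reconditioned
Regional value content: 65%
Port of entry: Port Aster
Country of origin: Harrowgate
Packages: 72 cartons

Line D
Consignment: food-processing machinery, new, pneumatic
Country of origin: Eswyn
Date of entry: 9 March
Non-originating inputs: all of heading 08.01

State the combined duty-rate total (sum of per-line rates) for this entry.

120%

Line A: agricultural → 08.02; pneumatic → 08.02.02; reconditioned → 08.02.02.01. Scheduled 9%. Eswyn agreement on 08.02.02: CTH not met. → 9%.
Line B: agricultural → 08.02; hydraulic → 08.02.01; new → 08.02.01.02. Scheduled 36%. quota on 08.02.01 exhausted → over-quota 38%. → 38%.
Line C: agricultural → 08.02; hydraulic → 08.02.01; reconditioned → 08.02.01.03. Scheduled 36%. quota on 08.02.01 exhausted → over-quota 38%; Harrowgate agreement on 08.02.03.01: 08.02.01.03 not covered. → 38%.
Line D: food-processing → 08.04; pneumatic → 08.04.04; new → 08.04.04.01. Scheduled 35%. Eswyn agreement on 08.02.02: 08.04.04.01 not covered. → 35%.
Sum: 9% + 38% + 38% + 35% = 120%.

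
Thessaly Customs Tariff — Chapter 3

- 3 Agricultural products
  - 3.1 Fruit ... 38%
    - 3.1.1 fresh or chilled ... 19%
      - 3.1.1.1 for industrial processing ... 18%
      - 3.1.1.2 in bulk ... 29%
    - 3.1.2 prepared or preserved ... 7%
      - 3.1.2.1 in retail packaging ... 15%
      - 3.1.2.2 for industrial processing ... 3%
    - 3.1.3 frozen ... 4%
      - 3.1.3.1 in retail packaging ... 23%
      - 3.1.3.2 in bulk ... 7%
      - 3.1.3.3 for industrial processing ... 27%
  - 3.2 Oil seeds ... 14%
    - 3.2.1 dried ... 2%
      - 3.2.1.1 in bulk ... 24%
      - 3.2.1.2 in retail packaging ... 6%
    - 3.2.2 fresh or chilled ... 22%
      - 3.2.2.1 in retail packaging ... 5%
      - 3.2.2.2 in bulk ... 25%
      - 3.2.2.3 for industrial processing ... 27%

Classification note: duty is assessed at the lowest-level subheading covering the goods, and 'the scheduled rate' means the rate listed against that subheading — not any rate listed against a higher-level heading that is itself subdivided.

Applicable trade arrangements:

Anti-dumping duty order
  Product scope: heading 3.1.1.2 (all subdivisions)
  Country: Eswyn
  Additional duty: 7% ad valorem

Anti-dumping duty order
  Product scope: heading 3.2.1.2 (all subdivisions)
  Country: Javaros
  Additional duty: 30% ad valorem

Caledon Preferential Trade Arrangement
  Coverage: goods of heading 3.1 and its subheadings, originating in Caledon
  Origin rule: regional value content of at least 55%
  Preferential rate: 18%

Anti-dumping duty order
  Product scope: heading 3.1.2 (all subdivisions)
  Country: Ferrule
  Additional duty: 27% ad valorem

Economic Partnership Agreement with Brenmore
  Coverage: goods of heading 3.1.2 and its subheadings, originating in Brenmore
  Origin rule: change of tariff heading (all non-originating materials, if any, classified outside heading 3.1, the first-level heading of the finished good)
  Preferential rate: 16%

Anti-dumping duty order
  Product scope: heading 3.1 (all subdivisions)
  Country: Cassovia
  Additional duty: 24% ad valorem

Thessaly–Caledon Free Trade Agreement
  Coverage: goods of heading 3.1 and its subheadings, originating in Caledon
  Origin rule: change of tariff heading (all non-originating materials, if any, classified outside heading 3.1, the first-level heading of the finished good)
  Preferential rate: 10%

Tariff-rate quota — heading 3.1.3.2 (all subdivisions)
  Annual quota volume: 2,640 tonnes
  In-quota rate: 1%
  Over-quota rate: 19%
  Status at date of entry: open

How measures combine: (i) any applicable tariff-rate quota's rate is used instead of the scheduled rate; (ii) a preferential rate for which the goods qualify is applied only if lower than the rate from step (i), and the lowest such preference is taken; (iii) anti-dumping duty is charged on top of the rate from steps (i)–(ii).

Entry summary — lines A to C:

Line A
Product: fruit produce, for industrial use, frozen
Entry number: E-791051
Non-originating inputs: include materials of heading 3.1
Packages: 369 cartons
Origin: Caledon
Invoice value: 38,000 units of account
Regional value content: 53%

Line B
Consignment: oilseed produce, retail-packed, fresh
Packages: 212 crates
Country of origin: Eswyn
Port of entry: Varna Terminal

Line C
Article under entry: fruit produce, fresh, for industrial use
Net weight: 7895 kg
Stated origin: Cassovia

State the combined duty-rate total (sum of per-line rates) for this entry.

74%

Line A: fruit → 3.1; frozen → 3.1.3; for industrial use → 3.1.3.3. Scheduled 27%. Caledon agreement on 3.1: RVC < 55%; Caledon agreement on 3.1: CTH not met. → 27%.
Line B: oilseed → 3.2; fresh → 3.2.2; retail-packed → 3.2.2.1. Scheduled 5%. No special measure applies. → 5%.
Line C: fruit → 3.1; fresh → 3.1.1; for industrial use → 3.1.1.1. Scheduled 18%. anti-dumping (Cassovia, 3.1): +24%; total 18% + 24% = 42%. → 42%.
Sum: 27% + 5% + 42% = 74%.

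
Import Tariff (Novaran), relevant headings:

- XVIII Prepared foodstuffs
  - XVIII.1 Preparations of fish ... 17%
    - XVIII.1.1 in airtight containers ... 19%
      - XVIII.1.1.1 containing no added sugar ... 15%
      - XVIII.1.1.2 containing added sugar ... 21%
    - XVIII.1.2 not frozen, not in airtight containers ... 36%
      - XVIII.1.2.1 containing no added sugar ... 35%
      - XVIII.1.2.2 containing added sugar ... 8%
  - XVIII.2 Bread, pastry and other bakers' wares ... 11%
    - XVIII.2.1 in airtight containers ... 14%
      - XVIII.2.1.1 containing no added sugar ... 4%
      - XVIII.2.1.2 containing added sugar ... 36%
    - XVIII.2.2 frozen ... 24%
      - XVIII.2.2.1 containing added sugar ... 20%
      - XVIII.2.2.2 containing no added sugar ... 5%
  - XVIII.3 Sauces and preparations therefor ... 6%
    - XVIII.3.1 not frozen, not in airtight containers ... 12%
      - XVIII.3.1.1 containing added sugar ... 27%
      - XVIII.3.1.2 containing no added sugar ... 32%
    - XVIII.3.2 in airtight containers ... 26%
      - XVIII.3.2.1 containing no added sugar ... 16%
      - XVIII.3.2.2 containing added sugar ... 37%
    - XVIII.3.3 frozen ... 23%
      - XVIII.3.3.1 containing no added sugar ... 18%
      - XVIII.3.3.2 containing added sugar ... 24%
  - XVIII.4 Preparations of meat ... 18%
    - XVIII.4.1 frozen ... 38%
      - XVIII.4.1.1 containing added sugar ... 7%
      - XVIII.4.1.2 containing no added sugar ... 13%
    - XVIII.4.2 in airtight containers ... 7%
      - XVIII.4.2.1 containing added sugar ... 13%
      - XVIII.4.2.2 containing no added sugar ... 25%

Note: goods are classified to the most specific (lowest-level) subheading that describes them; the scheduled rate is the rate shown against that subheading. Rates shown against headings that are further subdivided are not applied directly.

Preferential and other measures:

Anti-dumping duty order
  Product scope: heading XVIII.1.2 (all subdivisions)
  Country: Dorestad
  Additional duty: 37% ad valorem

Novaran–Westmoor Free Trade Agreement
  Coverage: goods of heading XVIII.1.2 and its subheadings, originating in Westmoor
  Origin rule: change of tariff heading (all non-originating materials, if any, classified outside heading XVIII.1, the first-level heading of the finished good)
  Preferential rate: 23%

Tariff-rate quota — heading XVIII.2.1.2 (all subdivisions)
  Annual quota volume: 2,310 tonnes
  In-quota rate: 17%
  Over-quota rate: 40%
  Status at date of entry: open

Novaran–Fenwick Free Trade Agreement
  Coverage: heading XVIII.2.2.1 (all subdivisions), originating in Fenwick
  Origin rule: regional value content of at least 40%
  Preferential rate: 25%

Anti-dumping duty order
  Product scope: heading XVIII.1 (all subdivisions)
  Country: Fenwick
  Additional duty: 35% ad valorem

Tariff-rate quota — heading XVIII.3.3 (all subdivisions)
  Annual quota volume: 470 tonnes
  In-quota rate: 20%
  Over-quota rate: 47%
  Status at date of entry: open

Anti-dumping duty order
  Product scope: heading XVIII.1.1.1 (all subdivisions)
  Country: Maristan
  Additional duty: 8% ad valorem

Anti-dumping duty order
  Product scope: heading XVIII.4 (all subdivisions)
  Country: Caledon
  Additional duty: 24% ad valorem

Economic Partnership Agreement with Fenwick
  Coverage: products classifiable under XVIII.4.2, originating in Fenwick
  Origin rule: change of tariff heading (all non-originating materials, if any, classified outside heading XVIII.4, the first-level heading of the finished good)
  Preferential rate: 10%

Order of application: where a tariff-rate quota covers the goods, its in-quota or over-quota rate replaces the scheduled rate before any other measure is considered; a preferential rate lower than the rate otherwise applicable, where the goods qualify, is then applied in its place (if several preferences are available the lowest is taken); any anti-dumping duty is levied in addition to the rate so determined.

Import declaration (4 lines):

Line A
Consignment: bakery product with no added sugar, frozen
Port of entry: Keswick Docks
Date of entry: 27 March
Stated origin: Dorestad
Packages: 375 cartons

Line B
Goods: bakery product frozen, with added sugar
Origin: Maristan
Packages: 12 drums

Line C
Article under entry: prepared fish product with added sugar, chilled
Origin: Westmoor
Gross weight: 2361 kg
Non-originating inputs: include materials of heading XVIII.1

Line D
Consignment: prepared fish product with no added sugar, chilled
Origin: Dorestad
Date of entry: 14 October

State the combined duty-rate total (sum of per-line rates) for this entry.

Line A: bakery product → XVIII.2; frozen → XVIII.2.2; with no added sugar → XVIII.2.2.2. Scheduled 5%. No special measure applies. → 5%.
Line B: bakery product → XVIII.2; frozen → XVIII.2.2; with added sugar → XVIII.2.2.1. Scheduled 20%. No special measure applies. → 20%.
Line C: prepared fish product → XVIII.1; chilled → XVIII.1.2; with added sugar → XVIII.1.2.2. Scheduled 8%. Westmoor agreement on XVIII.1.2: CTH not met. → 8%.
Line D: prepared fish product → XVIII.1; chilled → XVIII.1.2; with no added sugar → XVIII.1.2.1. Scheduled 35%. anti-dumping (Dorestad, XVIII.1.2): +37%; total 35% + 37% = 72%. → 72%.
Sum: 5% + 20% + 8% + 72% = 105%.

105%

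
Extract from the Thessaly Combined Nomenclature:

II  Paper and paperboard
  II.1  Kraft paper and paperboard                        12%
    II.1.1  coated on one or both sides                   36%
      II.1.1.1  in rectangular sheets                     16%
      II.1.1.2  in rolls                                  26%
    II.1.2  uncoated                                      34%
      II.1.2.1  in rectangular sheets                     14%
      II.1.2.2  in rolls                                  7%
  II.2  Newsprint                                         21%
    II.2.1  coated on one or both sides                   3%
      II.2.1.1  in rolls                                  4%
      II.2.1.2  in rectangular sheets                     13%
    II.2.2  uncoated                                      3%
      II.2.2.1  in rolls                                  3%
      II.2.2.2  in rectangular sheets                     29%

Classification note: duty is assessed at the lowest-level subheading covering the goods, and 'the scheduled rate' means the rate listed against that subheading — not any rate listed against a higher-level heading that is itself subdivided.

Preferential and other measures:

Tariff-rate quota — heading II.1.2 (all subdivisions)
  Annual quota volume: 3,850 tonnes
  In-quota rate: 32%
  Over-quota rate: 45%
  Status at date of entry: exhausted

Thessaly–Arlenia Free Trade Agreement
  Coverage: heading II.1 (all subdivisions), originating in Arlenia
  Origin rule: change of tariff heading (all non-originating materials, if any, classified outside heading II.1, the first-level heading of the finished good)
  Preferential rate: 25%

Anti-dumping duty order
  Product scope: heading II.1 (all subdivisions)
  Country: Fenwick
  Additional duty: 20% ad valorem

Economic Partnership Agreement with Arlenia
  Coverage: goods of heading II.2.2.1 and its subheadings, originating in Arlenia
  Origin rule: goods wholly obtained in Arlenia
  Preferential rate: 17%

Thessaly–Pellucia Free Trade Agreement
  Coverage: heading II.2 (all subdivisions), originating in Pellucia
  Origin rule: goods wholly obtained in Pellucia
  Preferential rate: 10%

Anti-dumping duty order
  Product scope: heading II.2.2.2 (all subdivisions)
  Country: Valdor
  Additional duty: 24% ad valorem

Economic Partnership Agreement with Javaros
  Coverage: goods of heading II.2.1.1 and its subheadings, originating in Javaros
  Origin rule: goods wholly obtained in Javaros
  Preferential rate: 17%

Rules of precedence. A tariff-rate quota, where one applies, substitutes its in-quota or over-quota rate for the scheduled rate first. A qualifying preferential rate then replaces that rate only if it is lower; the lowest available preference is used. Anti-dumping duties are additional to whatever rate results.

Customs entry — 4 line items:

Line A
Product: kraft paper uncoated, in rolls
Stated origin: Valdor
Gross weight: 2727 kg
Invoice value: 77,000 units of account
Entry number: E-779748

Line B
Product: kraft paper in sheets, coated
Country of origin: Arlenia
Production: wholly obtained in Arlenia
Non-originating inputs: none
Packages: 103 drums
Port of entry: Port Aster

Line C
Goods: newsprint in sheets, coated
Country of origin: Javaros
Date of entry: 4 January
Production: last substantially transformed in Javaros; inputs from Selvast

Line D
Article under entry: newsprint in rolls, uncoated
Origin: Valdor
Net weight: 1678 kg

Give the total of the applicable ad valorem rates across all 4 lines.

Line A: kraft paper → II.1; uncoated → II.1.2; in rolls → II.1.2.2. Scheduled 7%. quota on II.1.2 exhausted → over-quota 45%. → 45%.
Line B: kraft paper → II.1; coated → II.1.1; in sheets → II.1.1.1. Scheduled 16%. Arlenia agreement on II.1: CTH met → 25% available; Arlenia agreement on II.2.2.1: II.1.1.1 not covered; preference 25% not lower than 16% → no reduction. → 16%.
Line C: newsprint → II.2; coated → II.2.1; in sheets → II.2.1.2. Scheduled 13%. Javaros agreement on II.2.1.1: II.2.1.2 not covered. → 13%.
Line D: newsprint → II.2; uncoated → II.2.2; in rolls → II.2.2.1. Scheduled 3%. No special measure applies. → 3%.
Sum: 45% + 16% + 13% + 3% = 77%.

77%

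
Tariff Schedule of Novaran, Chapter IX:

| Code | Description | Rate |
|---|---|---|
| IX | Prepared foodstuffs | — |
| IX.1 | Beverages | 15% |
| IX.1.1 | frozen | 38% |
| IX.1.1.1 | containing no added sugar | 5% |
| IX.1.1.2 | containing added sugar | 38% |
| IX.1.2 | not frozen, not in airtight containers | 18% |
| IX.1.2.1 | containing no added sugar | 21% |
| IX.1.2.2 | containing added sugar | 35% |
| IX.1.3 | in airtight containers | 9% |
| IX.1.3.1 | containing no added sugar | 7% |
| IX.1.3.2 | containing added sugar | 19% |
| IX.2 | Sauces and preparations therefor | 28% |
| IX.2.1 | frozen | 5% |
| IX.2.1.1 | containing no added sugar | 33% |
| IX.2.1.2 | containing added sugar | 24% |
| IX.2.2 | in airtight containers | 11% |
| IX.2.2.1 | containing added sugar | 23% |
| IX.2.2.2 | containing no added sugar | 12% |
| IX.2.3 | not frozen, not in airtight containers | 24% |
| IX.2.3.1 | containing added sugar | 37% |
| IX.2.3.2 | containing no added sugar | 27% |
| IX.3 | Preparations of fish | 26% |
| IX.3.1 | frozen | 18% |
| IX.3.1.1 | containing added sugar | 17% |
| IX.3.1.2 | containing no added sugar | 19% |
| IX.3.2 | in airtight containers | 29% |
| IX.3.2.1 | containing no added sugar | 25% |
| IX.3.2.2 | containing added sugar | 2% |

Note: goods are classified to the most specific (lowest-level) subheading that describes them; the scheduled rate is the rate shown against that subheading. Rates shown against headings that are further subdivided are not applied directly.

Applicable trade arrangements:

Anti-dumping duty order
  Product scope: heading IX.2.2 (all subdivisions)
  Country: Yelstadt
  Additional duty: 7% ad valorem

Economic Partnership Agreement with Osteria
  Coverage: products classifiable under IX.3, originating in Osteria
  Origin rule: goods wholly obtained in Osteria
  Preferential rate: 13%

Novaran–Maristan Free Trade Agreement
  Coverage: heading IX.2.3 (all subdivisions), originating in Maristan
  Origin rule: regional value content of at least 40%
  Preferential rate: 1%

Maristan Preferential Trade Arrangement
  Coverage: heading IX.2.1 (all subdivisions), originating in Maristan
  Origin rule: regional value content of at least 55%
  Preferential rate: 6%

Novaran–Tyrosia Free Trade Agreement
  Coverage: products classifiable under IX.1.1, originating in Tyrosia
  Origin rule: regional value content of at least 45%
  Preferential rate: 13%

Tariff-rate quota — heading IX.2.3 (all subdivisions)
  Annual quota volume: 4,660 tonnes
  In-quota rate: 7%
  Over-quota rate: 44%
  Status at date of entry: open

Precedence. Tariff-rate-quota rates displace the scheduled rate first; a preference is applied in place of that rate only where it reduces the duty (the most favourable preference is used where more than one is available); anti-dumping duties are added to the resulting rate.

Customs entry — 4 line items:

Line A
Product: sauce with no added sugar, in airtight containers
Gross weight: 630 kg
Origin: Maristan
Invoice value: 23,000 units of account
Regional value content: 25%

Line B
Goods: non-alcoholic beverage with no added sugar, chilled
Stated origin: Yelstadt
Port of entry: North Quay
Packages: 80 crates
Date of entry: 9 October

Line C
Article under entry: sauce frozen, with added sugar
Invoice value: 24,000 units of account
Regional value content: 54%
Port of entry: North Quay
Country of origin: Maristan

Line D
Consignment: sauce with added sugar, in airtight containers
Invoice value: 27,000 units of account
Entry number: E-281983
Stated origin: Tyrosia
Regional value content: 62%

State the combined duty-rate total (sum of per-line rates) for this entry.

Line A: sauce → IX.2; in airtight containers → IX.2.2; with no added sugar → IX.2.2.2. Scheduled 12%. Maristan agreement on IX.2.3: IX.2.2.2 not covered; Maristan agreement on IX.2.1: IX.2.2.2 not covered. → 12%.
Line B: non-alcoholic beverage → IX.1; chilled → IX.1.2; with no added sugar → IX.1.2.1. Scheduled 21%. No special measure applies. → 21%.
Line C: sauce → IX.2; frozen → IX.2.1; with added sugar → IX.2.1.2. Scheduled 24%. Maristan agreement on IX.2.3: IX.2.1.2 not covered; Maristan agreement on IX.2.1: RVC < 55%. → 24%.
Line D: sauce → IX.2; in airtight containers → IX.2.2; with added sugar → IX.2.2.1. Scheduled 23%. Tyrosia agreement on IX.1.1: IX.2.2.1 not covered. → 23%.
Sum: 12% + 21% + 24% + 23% = 80%.

80%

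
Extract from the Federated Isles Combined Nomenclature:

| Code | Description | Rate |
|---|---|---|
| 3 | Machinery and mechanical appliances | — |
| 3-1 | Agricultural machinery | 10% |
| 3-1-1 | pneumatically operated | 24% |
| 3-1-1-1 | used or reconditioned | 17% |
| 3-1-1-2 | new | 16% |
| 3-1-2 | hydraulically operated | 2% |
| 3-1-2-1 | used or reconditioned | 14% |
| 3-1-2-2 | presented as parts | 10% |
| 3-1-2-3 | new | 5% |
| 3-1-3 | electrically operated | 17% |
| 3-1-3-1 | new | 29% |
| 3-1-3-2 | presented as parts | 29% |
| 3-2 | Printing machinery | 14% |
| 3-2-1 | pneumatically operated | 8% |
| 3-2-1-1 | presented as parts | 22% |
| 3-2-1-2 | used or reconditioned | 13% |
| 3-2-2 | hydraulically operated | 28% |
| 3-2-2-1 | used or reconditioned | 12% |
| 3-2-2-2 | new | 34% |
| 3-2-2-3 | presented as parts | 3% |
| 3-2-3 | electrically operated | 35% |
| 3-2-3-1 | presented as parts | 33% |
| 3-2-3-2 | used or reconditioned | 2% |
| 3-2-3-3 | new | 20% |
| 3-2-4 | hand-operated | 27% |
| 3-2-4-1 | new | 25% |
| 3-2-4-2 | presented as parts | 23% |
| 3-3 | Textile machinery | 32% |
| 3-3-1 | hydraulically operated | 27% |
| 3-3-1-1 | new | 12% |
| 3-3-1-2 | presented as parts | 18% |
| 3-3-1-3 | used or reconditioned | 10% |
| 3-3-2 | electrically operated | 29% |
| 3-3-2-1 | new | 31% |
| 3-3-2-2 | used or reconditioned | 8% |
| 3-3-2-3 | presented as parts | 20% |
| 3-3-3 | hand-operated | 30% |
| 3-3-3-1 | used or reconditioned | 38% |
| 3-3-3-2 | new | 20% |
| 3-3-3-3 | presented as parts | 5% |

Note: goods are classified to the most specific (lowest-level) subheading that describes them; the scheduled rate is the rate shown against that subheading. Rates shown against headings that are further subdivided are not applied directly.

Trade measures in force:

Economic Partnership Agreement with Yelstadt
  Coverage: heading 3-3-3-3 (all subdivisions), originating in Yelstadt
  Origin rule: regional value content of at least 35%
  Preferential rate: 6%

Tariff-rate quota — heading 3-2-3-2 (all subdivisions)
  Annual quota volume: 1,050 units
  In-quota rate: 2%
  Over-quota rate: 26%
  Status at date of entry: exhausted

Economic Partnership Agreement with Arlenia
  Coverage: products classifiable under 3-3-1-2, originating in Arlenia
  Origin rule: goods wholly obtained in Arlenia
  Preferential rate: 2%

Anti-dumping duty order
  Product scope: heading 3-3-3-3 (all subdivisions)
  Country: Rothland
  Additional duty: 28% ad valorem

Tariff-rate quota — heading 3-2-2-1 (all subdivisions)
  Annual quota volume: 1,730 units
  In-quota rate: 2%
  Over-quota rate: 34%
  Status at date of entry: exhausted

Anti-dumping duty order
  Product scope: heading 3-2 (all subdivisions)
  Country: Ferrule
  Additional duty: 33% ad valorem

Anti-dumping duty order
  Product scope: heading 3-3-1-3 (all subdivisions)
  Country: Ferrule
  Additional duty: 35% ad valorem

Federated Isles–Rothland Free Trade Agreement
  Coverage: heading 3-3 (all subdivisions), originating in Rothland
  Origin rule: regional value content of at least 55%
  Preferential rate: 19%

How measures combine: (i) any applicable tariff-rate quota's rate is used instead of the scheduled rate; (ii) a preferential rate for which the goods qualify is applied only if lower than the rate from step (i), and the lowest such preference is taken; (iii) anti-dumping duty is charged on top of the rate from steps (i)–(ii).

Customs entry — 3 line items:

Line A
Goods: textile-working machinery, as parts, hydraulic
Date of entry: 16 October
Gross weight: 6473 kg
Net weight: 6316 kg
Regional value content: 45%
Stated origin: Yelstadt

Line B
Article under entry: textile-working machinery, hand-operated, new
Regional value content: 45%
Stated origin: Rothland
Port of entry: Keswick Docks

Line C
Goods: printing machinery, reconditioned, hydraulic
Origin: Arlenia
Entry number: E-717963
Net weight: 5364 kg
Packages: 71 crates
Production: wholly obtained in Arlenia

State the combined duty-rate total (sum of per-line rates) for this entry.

72%

Line A: textile-working → 3-3; hydraulic → 3-3-1; as parts → 3-3-1-2. Scheduled 18%. Yelstadt agreement on 3-3-3-3: 3-3-1-2 not covered. → 18%.
Line B: textile-working → 3-3; hand-operated → 3-3-3; new → 3-3-3-2. Scheduled 20%. Rothland agreement on 3-3: RVC < 55%. → 20%.
Line C: printing → 3-2; hydraulic → 3-2-2; reconditioned → 3-2-2-1. Scheduled 12%. quota on 3-2-2-1 exhausted → over-quota 34%; Arlenia agreement on 3-3-1-2: 3-2-2-1 not covered. → 34%.
Sum: 18% + 20% + 34% = 72%.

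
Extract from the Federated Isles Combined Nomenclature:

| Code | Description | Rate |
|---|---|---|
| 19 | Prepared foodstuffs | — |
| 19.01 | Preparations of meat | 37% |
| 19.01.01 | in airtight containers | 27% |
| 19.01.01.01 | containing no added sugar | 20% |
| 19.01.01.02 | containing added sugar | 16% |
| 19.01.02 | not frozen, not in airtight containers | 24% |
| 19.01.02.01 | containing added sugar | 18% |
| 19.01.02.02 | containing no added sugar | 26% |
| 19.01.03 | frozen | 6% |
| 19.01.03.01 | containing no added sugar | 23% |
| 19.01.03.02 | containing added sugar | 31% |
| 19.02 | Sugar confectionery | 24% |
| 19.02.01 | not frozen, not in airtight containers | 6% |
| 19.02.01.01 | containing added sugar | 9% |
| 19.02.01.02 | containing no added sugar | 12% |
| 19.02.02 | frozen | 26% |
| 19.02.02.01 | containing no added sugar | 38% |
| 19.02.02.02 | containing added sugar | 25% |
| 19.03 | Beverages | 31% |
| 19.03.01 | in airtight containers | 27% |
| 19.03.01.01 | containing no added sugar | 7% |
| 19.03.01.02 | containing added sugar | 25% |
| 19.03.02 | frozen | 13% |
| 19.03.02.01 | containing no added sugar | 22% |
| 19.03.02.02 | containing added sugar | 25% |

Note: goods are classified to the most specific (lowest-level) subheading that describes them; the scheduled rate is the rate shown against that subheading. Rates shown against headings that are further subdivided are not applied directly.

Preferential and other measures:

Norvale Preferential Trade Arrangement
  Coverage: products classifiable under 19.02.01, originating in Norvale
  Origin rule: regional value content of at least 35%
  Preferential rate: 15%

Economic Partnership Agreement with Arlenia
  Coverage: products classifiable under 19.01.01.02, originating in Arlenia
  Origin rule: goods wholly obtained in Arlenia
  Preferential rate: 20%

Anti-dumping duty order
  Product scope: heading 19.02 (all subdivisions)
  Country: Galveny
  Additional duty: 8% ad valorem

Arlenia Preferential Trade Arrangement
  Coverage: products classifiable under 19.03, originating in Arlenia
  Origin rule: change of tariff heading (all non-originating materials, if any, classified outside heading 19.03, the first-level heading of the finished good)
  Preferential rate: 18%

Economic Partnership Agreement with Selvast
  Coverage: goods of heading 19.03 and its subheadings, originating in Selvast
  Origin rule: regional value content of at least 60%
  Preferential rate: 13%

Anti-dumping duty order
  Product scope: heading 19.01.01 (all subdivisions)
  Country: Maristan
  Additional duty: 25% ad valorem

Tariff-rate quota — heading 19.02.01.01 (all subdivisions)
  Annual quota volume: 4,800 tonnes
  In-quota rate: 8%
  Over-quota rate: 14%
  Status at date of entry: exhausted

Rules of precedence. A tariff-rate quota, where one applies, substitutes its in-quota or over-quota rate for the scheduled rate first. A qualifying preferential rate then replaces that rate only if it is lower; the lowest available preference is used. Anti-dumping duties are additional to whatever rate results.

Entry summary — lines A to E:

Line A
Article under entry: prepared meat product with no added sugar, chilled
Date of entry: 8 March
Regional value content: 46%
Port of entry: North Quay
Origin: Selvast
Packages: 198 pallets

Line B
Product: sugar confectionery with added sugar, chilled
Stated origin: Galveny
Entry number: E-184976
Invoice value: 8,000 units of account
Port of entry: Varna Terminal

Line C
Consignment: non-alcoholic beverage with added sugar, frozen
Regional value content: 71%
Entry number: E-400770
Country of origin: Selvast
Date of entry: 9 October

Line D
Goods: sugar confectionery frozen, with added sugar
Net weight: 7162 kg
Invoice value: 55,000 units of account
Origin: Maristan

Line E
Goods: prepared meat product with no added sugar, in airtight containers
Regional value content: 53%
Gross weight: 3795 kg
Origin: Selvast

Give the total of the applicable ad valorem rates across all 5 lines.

106%

Line A: prepared meat product → 19.01; chilled → 19.01.02; with no added sugar → 19.01.02.02. Scheduled 26%. Selvast agreement on 19.03: 19.01.02.02 not covered. → 26%.
Line B: sugar confectionery → 19.02; chilled → 19.02.01; with added sugar → 19.02.01.01. Scheduled 9%. quota on 19.02.01.01 exhausted → over-quota 14%; anti-dumping (Galveny, 19.02): +8%; total 14% + 8% = 22%. → 22%.
Line C: non-alcoholic beverage → 19.03; frozen → 19.03.02; with added sugar → 19.03.02.02. Scheduled 25%. Selvast agreement on 19.03: RVC ≥ 60% → 13% available; preferential 13%. → 13%.
Line D: sugar confectionery → 19.02; frozen → 19.02.02; with added sugar → 19.02.02.02. Scheduled 25%. No special measure applies. → 25%.
Line E: prepared meat product → 19.01; in airtight containers → 19.01.01; with no added sugar → 19.01.01.01. Scheduled 20%. Selvast agreement on 19.03: 19.01.01.01 not covered. → 20%.
Sum: 26% + 22% + 13% + 25% + 20% = 106%.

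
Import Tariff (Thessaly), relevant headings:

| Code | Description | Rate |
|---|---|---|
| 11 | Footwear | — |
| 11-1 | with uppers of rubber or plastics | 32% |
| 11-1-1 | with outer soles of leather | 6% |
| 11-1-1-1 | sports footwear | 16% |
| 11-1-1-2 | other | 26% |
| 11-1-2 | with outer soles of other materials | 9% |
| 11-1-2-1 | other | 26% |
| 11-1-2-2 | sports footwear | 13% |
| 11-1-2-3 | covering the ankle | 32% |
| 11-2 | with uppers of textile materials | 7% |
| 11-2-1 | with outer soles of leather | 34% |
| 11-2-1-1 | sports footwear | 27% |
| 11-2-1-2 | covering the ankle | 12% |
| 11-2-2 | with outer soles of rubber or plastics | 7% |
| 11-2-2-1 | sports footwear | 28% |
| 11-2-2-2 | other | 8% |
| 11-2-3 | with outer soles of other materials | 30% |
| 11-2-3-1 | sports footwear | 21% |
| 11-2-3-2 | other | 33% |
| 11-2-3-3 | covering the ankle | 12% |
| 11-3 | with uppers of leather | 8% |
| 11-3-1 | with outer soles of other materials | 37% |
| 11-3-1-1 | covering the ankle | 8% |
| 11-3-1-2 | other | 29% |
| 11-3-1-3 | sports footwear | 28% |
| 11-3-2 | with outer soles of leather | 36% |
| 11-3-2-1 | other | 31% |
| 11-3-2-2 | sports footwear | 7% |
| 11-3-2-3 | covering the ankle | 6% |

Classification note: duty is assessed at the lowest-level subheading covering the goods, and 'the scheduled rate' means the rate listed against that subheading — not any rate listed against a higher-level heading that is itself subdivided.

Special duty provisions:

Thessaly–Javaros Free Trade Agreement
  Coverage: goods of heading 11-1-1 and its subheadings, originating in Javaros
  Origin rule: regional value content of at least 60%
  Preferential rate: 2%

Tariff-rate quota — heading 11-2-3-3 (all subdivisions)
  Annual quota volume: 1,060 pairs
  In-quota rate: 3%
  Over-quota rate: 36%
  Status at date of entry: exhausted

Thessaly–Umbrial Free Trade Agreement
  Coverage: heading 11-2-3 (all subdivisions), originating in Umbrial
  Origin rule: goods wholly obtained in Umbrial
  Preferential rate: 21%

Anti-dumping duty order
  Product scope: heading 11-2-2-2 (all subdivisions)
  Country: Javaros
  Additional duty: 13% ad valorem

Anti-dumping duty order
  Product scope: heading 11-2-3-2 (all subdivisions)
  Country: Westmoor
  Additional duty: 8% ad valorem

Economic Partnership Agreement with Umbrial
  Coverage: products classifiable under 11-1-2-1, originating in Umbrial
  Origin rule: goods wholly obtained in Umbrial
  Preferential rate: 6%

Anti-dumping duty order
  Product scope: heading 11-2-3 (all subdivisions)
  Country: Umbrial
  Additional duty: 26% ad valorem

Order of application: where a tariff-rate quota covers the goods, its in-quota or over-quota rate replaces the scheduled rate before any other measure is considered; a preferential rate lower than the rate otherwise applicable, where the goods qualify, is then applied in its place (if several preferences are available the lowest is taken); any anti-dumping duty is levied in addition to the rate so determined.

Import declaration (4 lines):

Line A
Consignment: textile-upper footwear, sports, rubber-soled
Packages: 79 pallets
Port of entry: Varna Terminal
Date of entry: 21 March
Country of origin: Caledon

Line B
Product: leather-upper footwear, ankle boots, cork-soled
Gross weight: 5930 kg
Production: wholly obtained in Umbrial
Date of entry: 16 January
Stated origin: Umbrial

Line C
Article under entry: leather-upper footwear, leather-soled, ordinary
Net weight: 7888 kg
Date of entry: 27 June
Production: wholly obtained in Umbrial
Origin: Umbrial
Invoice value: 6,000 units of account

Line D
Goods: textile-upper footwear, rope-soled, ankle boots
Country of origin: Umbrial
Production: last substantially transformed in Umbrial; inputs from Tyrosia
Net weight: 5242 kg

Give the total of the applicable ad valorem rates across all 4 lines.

Line A: textile-upper → 11-2; rubber-soled → 11-2-2; sports → 11-2-2-1. Scheduled 28%. No special measure applies. → 28%.
Line B: leather-upper → 11-3; cork-soled → 11-3-1; ankle boots → 11-3-1-1. Scheduled 8%. Umbrial agreement on 11-2-3: 11-3-1-1 not covered; Umbrial agreement on 11-1-2-1: 11-3-1-1 not covered. → 8%.
Line C: leather-upper → 11-3; leather-soled → 11-3-2; ordinary → 11-3-2-1. Scheduled 31%. Umbrial agreement on 11-2-3: 11-3-2-1 not covered; Umbrial agreement on 11-1-2-1: 11-3-2-1 not covered. → 31%.
Line D: textile-upper → 11-2; rope-soled → 11-2-3; ankle boots → 11-2-3-3. Scheduled 12%. quota on 11-2-3-3 exhausted → over-quota 36%; Umbrial agreement on 11-2-3: not wholly obtained; Umbrial agreement on 11-1-2-1: 11-2-3-3 not covered; anti-dumping (Umbrial, 11-2-3): +26%; total 36% + 26% = 62%. → 62%.
Sum: 28% + 8% + 31% + 62% = 129%.

129%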